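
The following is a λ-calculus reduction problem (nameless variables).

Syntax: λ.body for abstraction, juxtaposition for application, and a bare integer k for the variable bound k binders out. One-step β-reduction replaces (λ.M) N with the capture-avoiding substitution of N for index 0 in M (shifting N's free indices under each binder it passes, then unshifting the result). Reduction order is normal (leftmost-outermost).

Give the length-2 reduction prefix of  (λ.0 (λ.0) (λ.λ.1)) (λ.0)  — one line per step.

  start: (λ.0 (λ.0) (λ.λ.1)) (λ.0)
  step 1: (λ.0) (λ.0) (λ.λ.1)
  step 2: (λ.0) (λ.λ.1)

Answer: after 2 steps: (λ.0) (λ.λ.1)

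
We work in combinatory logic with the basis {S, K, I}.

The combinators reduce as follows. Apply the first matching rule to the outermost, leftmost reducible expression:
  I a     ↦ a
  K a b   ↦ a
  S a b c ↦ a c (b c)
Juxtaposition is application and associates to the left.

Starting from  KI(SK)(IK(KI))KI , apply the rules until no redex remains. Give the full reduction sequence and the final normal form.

  start: KI(SK)(IK(KI))KI
  →1  I(IK(KI))KI
  →2  IK(KI)KI
  →3  K(KI)KI
  →4  KII
  →5  I

Answer: normal form = I  (in 5 steps)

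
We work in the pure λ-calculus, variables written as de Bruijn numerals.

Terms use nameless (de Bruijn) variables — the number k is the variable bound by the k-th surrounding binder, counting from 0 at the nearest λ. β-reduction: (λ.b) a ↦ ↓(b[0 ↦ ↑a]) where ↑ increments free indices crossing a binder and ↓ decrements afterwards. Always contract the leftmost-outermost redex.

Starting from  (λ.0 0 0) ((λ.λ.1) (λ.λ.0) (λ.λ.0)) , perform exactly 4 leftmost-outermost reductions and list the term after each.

Answer: after 4 steps: (λ.0) ((λ.λ.1) (λ.λ.0) (λ.λ.0))

Derivation:
  start: (λ.0 0 0) ((λ.λ.1) (λ.λ.0) (λ.λ.0))
  →1  (λ.λ.1) (λ.λ.0) (λ.λ.0) ((λ.λ.1) (λ.λ.0) (λ.λ.0)) ((λ.λ.1) (λ.λ.0) (λ.λ.0))
  →2  (λ.λ.λ.0) (λ.λ.0) ((λ.λ.1) (λ.λ.0) (λ.λ.0)) ((λ.λ.1) (λ.λ.0) (λ.λ.0))
  →3  (λ.λ.0) ((λ.λ.1) (λ.λ.0) (λ.λ.0)) ((λ.λ.1) (λ.λ.0) (λ.λ.0))
  →4  (λ.0) ((λ.λ.1) (λ.λ.0) (λ.λ.0))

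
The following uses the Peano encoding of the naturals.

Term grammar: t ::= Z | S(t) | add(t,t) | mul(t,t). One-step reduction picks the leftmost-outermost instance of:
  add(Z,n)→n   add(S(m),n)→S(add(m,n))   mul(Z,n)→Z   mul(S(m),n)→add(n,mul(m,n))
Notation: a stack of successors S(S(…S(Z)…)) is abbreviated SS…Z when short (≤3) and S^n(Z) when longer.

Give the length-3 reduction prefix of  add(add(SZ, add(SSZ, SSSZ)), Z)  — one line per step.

Answer: after 3 steps: S(add(add(SSZ, SSSZ), Z))

Working:
  start: add(add(SZ, add(SSZ, SSSZ)), Z)
  →1  add(S(add(Z, add(SSZ, SSSZ))), Z)
  →2  S(add(add(Z, add(SSZ, SSSZ)), Z))
  →3  S(add(add(SSZ, SSSZ), Z))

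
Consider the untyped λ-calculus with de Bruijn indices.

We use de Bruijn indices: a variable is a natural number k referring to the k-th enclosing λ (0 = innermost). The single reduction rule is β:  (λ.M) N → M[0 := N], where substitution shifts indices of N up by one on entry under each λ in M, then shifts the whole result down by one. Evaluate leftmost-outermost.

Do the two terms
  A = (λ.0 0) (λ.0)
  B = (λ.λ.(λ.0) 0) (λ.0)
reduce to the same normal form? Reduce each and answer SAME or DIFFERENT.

Answer: SAME — A ⇓ λ.0, B ⇓ λ.0

Derivation:
Term A:
  start: (λ.0 0) (λ.0)
  step 1: (λ.0) (λ.0)
  step 2: λ.0

Term B:
  start: (λ.λ.(λ.0) 0) (λ.0)
  step 1: λ.(λ.0) 0
  step 2: λ.0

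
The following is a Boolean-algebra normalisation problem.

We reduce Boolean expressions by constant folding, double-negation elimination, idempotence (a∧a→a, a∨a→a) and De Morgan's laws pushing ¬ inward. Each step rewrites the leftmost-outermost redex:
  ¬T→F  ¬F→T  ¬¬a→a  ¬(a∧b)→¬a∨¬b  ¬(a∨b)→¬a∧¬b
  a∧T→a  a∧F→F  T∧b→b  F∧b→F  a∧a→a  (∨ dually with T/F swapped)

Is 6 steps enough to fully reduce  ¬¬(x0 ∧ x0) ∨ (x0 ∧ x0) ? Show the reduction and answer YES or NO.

  start: ¬¬(x0 ∧ x0) ∨ (x0 ∧ x0)
  →1  (x0 ∧ x0) ∨ (x0 ∧ x0)
  →2  x0 ∧ x0
  →3  x0

Answer: YES — reaches normal form x0 in 3 ≤ 6 steps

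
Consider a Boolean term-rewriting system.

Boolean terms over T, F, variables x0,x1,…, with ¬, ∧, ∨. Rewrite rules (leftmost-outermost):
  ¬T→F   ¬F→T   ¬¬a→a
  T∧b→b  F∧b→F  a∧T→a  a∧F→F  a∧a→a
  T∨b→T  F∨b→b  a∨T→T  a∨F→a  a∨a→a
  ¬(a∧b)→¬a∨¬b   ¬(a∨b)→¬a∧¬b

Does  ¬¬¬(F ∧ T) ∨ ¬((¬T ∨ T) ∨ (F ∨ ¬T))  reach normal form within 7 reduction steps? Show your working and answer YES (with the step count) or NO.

  start: ¬¬¬(F ∧ T) ∨ ¬((¬T ∨ T) ∨ (F ∨ ¬T))
  step 1: ¬(F ∧ T) ∨ ¬((¬T ∨ T) ∨ (F ∨ ¬T))
  step 2: (¬F ∨ ¬T) ∨ ¬((¬T ∨ T) ∨ (F ∨ ¬T))
  step 3: (T ∨ ¬T) ∨ ¬((¬T ∨ T) ∨ (F ∨ ¬T))
  step 4: T ∨ ¬((¬T ∨ T) ∨ (F ∨ ¬T))
  step 5: T

Answer: YES — reaches normal form T in 5 ≤ 7 steps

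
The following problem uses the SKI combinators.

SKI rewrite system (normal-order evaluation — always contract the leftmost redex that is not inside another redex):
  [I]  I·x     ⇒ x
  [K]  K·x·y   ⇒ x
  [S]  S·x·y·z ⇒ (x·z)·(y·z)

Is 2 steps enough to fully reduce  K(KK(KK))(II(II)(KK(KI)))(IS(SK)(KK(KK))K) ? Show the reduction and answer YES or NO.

  start: K(KK(KK))(II(II)(KK(KI)))(IS(SK)(KK(KK))K)
  [1] KK(KK)(IS(SK)(KK(KK))K)
  [2] K(IS(SK)(KK(KK))K)

Answer: NO — after 2 steps the term is K(IS(SK)(KK(KK))K), not yet normal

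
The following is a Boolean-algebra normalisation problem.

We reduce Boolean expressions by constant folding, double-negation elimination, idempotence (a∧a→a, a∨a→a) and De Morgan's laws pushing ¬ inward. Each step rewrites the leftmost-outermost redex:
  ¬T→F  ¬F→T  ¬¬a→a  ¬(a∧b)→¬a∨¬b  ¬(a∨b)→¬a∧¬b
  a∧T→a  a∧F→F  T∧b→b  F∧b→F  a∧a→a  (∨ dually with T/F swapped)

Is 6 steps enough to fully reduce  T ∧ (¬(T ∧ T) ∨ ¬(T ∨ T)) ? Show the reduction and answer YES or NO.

Answer: NO — after 6 steps the term is ¬T ∧ ¬T, not yet normal

Derivation:
  start: T ∧ (¬(T ∧ T) ∨ ¬(T ∨ T))
  step 1: ¬(T ∧ T) ∨ ¬(T ∨ T)
  step 2: (¬T ∨ ¬T) ∨ ¬(T ∨ T)
  step 3: ¬T ∨ ¬(T ∨ T)
  step 4: F ∨ ¬(T ∨ T)
  step 5: ¬(T ∨ T)
  step 6: ¬T ∧ ¬T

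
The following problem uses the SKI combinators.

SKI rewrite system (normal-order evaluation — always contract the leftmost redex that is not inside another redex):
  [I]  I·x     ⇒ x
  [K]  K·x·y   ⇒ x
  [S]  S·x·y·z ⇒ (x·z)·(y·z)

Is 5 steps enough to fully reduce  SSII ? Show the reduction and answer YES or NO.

  start: SSII
  →1  SI(II)
  →2  SII

Answer: YES — reaches normal form SII in 2 ≤ 5 steps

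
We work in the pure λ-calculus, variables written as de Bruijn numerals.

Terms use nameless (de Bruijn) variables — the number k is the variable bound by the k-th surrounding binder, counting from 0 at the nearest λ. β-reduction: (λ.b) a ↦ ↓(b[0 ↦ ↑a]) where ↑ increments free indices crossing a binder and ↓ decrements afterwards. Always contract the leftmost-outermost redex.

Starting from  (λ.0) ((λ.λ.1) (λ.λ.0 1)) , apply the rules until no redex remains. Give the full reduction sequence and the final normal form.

Answer: normal form = λ.λ.λ.0 1  (in 2 steps)

Derivation:
  start: (λ.0) ((λ.λ.1) (λ.λ.0 1))
  step 1: (λ.λ.1) (λ.λ.0 1)
  step 2: λ.λ.λ.0 1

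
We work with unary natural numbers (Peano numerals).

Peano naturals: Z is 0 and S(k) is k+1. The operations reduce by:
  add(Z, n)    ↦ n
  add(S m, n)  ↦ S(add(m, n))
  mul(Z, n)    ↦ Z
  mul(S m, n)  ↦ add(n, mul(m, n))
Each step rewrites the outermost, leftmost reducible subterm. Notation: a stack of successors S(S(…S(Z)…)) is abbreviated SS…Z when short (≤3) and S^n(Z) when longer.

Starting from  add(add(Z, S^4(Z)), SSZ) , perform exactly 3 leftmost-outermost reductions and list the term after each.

Answer: after 3 steps: S(S(add(SSZ, SSZ)))

Derivation:
  start: add(add(Z, S^4(Z)), SSZ)
  →1  add(S^4(Z), SSZ)
  →2  S(add(SSSZ, SSZ))
  →3  S(S(add(SSZ, SSZ)))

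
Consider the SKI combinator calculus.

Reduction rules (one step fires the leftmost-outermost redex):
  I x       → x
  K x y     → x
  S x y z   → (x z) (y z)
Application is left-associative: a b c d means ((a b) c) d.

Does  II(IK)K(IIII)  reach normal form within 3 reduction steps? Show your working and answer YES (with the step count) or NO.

Answer: NO — after 3 steps the term is KK(IIII), not yet normal

Derivation:
  start: II(IK)K(IIII)
  [1] I(IK)K(IIII)
  [2] IKK(IIII)
  [3] KK(IIII)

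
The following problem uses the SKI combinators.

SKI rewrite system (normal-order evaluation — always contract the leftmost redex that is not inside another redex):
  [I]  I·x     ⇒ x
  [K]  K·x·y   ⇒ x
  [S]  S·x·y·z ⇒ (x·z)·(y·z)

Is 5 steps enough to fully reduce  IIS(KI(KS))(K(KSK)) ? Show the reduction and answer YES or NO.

Answer: YES — reaches normal form SI(KS) in 4 ≤ 5 steps

Working:
  start: IIS(KI(KS))(K(KSK))
  [1] IS(KI(KS))(K(KSK))
  [2] S(KI(KS))(K(KSK))
  [3] SI(K(KSK))
  [4] SI(KS)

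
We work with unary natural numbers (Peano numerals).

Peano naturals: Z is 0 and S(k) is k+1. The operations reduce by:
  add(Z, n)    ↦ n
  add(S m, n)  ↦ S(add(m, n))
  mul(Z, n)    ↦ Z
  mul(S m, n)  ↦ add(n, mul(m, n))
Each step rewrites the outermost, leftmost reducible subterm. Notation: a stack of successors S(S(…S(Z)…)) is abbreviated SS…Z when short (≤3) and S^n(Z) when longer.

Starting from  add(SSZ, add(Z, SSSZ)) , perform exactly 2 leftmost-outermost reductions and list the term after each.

  start: add(SSZ, add(Z, SSSZ))
  step 1: S(add(SZ, add(Z, SSSZ)))
  step 2: S(S(add(Z, add(Z, SSSZ))))

Answer: after 2 steps: S(S(add(Z, add(Z, SSSZ))))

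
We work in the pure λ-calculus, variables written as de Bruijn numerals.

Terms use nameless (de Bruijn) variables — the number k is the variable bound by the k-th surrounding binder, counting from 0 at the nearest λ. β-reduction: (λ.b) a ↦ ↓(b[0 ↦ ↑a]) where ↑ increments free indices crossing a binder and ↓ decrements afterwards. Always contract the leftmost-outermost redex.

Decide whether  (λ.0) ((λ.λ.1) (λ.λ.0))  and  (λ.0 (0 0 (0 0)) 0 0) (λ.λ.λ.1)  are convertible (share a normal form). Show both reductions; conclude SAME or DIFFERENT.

Term A:
  start: (λ.0) ((λ.λ.1) (λ.λ.0))
  →1  (λ.λ.1) (λ.λ.0)
  →2  λ.λ.λ.0

Term B:
  start: (λ.0 (0 0 (0 0)) 0 0) (λ.λ.λ.1)
  →1  (λ.λ.λ.1) ((λ.λ.λ.1) (λ.λ.λ.1) ((λ.λ.λ.1) (λ.λ.λ.1))) (λ.λ.λ.1) (λ.λ.λ.1)
  →2  (λ.λ.1) (λ.λ.λ.1) (λ.λ.λ.1)
  →3  (λ.λ.λ.λ.1) (λ.λ.λ.1)
  →4  λ.λ.λ.1

Answer: DIFFERENT — A ⇓ λ.λ.λ.0, B ⇓ λ.λ.λ.1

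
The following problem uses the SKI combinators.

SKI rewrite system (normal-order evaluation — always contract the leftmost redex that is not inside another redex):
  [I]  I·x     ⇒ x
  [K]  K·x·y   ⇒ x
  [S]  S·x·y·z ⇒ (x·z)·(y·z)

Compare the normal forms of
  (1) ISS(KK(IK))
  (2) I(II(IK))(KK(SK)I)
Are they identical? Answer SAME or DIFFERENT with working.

Answer: DIFFERENT — A ⇓ SSK, B ⇓ K(KI)

Derivation:
Term A:
  start: ISS(KK(IK))
  [1] SS(KK(IK))
  [2] SSK

Term B:
  start: I(II(IK))(KK(SK)I)
  [1] II(IK)(KK(SK)I)
  [2] I(IK)(KK(SK)I)
  [3] IK(KK(SK)I)
  [4] K(KK(SK)I)
  [5] K(KI)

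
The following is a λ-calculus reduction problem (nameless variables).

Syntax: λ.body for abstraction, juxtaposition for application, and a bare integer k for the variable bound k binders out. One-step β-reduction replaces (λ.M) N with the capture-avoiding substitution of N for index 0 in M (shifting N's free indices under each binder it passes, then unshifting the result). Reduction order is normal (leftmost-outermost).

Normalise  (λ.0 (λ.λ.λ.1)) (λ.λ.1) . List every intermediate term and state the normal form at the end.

  start: (λ.0 (λ.λ.λ.1)) (λ.λ.1)
  →1  (λ.λ.1) (λ.λ.λ.1)
  →2  λ.λ.λ.λ.1

Answer: normal form = λ.λ.λ.λ.1  (in 2 steps)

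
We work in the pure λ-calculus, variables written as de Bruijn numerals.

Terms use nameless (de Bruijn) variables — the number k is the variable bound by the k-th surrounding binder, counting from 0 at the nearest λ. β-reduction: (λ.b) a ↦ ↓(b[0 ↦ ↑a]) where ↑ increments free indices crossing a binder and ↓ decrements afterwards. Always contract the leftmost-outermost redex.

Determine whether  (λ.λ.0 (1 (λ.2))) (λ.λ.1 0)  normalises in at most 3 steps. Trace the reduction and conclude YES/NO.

  start: (λ.λ.0 (1 (λ.2))) (λ.λ.1 0)
  step 1: λ.0 ((λ.λ.1 0) (λ.λ.λ.1 0))
  step 2: λ.0 (λ.(λ.λ.λ.1 0) 0)
  step 3: λ.0 (λ.λ.λ.1 0)

Answer: YES — reaches normal form λ.0 (λ.λ.λ.1 0) in 3 ≤ 3 steps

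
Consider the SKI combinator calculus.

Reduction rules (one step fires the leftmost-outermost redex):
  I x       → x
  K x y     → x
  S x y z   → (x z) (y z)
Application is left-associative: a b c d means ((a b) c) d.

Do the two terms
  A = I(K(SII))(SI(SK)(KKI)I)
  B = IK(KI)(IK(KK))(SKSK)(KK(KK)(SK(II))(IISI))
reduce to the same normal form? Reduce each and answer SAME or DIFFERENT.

Term A:
  start: I(K(SII))(SI(SK)(KKI)I)
  [1] K(SII)(SI(SK)(KKI)I)
  [2] SII

Term B:
  start: IK(KI)(IK(KK))(SKSK)(KK(KK)(SK(II))(IISI))
  [1] K(KI)(IK(KK))(SKSK)(KK(KK)(SK(II))(IISI))
  [2] KI(SKSK)(KK(KK)(SK(II))(IISI))
  [3] I(KK(KK)(SK(II))(IISI))
  [4] KK(KK)(SK(II))(IISI)
  [5] K(SK(II))(IISI)
  [6] SK(II)
  [7] SKI

Answer: DIFFERENT — A ⇓ SII, B ⇓ SKI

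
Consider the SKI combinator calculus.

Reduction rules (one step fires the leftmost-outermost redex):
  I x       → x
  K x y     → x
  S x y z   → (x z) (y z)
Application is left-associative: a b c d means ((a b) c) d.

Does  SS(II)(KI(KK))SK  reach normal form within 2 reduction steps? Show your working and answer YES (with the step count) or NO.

  start: SS(II)(KI(KK))SK
  →1  S(KI(KK))(II(KI(KK)))SK
  →2  KI(KK)S(II(KI(KK))S)K

Answer: NO — after 2 steps the term is KI(KK)S(II(KI(KK))S)K, not yet normal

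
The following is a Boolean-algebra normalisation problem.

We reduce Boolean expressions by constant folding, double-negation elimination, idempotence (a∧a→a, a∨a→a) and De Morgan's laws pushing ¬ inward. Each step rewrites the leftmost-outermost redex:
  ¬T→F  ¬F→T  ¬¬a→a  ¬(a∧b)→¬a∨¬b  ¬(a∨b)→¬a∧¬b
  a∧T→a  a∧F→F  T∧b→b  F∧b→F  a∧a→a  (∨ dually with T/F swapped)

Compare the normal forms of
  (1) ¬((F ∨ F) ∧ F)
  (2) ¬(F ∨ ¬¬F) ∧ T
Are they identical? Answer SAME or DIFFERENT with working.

Answer: SAME — A ⇓ T, B ⇓ T

Derivation:
Term A:
  start: ¬((F ∨ F) ∧ F)
  [1] ¬(F ∨ F) ∨ ¬F
  [2] (¬F ∧ ¬F) ∨ ¬F
  [3] ¬F ∨ ¬F
  [4] ¬F
  [5] T

Term B:
  start: ¬(F ∨ ¬¬F) ∧ T
  [1] ¬(F ∨ ¬¬F)
  [2] ¬F ∧ ¬¬¬F
  [3] T ∧ ¬¬¬F
  [4] ¬¬¬F
  [5] ¬F
  [6] T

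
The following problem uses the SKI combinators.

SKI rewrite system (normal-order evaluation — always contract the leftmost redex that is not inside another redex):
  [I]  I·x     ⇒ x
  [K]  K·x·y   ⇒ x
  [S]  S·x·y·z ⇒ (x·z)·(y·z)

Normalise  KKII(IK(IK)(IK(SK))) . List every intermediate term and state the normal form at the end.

  start: KKII(IK(IK)(IK(SK)))
  →1  KI(IK(IK)(IK(SK)))
  →2  I

Answer: normal form = I  (in 2 steps)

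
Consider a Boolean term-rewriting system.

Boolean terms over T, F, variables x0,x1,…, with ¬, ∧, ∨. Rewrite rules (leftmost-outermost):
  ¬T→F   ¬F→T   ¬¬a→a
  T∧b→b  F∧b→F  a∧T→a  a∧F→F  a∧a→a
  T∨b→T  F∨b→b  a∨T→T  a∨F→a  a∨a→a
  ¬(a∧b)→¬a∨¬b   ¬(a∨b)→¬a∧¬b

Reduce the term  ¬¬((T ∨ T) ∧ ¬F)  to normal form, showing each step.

Answer: normal form = T  (in 4 steps)

Reduction:
  start: ¬¬((T ∨ T) ∧ ¬F)
  →1  (T ∨ T) ∧ ¬F
  →2  T ∧ ¬F
  →3  ¬F
  →4  T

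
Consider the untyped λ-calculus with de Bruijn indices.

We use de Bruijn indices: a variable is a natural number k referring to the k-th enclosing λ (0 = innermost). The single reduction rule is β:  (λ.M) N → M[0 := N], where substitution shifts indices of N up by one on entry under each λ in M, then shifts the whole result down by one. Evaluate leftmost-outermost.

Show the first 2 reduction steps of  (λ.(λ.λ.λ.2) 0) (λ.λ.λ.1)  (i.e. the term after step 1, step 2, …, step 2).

  start: (λ.(λ.λ.λ.2) 0) (λ.λ.λ.1)
  step 1: (λ.λ.λ.2) (λ.λ.λ.1)
  step 2: λ.λ.λ.λ.λ.1

Answer: after 2 steps: λ.λ.λ.λ.λ.1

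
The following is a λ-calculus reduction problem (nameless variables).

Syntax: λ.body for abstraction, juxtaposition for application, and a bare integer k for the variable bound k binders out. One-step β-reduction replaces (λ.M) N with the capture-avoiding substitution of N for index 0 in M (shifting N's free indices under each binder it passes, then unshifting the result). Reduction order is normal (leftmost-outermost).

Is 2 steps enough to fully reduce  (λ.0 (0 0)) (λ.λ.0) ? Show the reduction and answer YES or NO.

  start: (λ.0 (0 0)) (λ.λ.0)
  step 1: (λ.λ.0) ((λ.λ.0) (λ.λ.0))
  step 2: λ.0

Answer: YES — reaches normal form λ.0 in 2 ≤ 2 steps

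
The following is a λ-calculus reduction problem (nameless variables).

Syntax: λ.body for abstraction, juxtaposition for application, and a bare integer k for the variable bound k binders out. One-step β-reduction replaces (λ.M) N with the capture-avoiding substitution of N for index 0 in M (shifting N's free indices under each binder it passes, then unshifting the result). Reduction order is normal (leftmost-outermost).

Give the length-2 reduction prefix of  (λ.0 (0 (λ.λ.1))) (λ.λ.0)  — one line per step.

  start: (λ.0 (0 (λ.λ.1))) (λ.λ.0)
  →1  (λ.λ.0) ((λ.λ.0) (λ.λ.1))
  →2  λ.0

Answer: after 2 steps: λ.0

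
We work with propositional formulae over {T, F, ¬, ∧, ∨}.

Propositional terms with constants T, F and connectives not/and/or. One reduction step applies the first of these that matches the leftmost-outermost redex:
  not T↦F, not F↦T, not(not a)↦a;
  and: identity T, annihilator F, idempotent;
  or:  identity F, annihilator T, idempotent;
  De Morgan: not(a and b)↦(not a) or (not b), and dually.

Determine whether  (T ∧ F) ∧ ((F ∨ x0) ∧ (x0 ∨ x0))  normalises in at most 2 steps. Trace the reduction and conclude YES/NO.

  start: (T ∧ F) ∧ ((F ∨ x0) ∧ (x0 ∨ x0))
  →1  F ∧ ((F ∨ x0) ∧ (x0 ∨ x0))
  →2  F

Answer: YES — reaches normal form F in 2 ≤ 2 steps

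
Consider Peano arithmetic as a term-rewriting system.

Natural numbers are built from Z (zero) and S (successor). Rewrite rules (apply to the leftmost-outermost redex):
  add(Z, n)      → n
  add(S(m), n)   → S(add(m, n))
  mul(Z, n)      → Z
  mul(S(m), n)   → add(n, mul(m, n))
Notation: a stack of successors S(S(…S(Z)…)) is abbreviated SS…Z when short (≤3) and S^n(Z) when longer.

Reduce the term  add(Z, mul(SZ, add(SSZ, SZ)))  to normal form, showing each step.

Answer: normal form = SSSZ  (in 10 steps)

Derivation:
  start: add(Z, mul(SZ, add(SSZ, SZ)))
  →1  mul(SZ, add(SSZ, SZ))
  →2  add(add(SSZ, SZ), mul(Z, add(SSZ, SZ)))
  →3  add(S(add(SZ, SZ)), mul(Z, add(SSZ, SZ)))
  →4  S(add(add(SZ, SZ), mul(Z, add(SSZ, SZ))))
  →5  S(add(S(add(Z, SZ)), mul(Z, add(SSZ, SZ))))
  →6  S(S(add(add(Z, SZ), mul(Z, add(SSZ, SZ)))))
  →7  S(S(add(SZ, mul(Z, add(SSZ, SZ)))))
  →8  S(S(S(add(Z, mul(Z, add(SSZ, SZ))))))
  →9  S(S(S(mul(Z, add(SSZ, SZ)))))
  →10  SSSZ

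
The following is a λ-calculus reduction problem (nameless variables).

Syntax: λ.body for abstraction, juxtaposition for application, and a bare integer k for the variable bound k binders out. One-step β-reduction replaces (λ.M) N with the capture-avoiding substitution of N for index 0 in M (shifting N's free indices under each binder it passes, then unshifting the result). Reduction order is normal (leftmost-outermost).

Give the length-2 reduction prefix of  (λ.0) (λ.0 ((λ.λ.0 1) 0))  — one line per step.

  start: (λ.0) (λ.0 ((λ.λ.0 1) 0))
  [1] λ.0 ((λ.λ.0 1) 0)
  [2] λ.0 (λ.0 1)

Answer: after 2 steps: λ.0 (λ.0 1)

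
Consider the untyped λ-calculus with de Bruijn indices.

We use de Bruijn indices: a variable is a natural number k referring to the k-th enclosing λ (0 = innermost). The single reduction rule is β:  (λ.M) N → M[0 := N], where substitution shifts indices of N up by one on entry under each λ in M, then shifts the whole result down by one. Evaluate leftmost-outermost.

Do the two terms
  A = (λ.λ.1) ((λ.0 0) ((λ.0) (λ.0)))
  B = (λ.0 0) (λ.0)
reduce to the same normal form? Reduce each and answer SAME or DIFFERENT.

Answer: DIFFERENT — A ⇓ λ.λ.0, B ⇓ λ.0

Working:
Term A:
  start: (λ.λ.1) ((λ.0 0) ((λ.0) (λ.0)))
  step 1: λ.(λ.0 0) ((λ.0) (λ.0))
  step 2: λ.(λ.0) (λ.0) ((λ.0) (λ.0))
  step 3: λ.(λ.0) ((λ.0) (λ.0))
  step 4: λ.(λ.0) (λ.0)
  step 5: λ.λ.0

Term B:
  start: (λ.0 0) (λ.0)
  step 1: (λ.0) (λ.0)
  step 2: λ.0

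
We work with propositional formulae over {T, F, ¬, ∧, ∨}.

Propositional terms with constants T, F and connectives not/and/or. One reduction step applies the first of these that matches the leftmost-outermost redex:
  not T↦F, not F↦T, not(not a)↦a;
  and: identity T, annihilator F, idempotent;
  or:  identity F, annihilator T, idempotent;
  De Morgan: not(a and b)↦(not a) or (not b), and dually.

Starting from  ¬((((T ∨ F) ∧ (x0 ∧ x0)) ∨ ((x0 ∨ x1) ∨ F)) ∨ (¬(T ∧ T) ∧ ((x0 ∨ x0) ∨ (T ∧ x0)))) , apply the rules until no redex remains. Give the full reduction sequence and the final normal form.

Answer: normal form = ¬x0 ∧ (¬x0 ∧ ¬x1)  (in 18 steps)

Reduction:
  start: ¬((((T ∨ F) ∧ (x0 ∧ x0)) ∨ ((x0 ∨ x1) ∨ F)) ∨ (¬(T ∧ T) ∧ ((x0 ∨ x0) ∨ (T ∧ x0))))
  [1] ¬(((T ∨ F) ∧ (x0 ∧ x0)) ∨ ((x0 ∨ x1) ∨ F)) ∧ ¬(¬(T ∧ T) ∧ ((x0 ∨ x0) ∨ (T ∧ x0)))
  [2] (¬((T ∨ F) ∧ (x0 ∧ x0)) ∧ ¬((x0 ∨ x1) ∨ F)) ∧ ¬(¬(T ∧ T) ∧ ((x0 ∨ x0) ∨ (T ∧ x0)))
  [3] ((¬(T ∨ F) ∨ ¬(x0 ∧ x0)) ∧ ¬((x0 ∨ x1) ∨ F)) ∧ ¬(¬(T ∧ T) ∧ ((x0 ∨ x0) ∨ (T ∧ x0)))
  [4] (((¬T ∧ ¬F) ∨ ¬(x0 ∧ x0)) ∧ ¬((x0 ∨ x1) ∨ F)) ∧ ¬(¬(T ∧ T) ∧ ((x0 ∨ x0) ∨ (T ∧ x0)))
  [5] (((F ∧ ¬F) ∨ ¬(x0 ∧ x0)) ∧ ¬((x0 ∨ x1) ∨ F)) ∧ ¬(¬(T ∧ T) ∧ ((x0 ∨ x0) ∨ (T ∧ x0)))
  [6] ((F ∨ ¬(x0 ∧ x0)) ∧ ¬((x0 ∨ x1) ∨ F)) ∧ ¬(¬(T ∧ T) ∧ ((x0 ∨ x0) ∨ (T ∧ x0)))
  [7] (¬(x0 ∧ x0) ∧ ¬((x0 ∨ x1) ∨ F)) ∧ ¬(¬(T ∧ T) ∧ ((x0 ∨ x0) ∨ (T ∧ x0)))
  [8] ((¬x0 ∨ ¬x0) ∧ ¬((x0 ∨ x1) ∨ F)) ∧ ¬(¬(T ∧ T) ∧ ((x0 ∨ x0) ∨ (T ∧ x0)))
  [9] (¬x0 ∧ ¬((x0 ∨ x1) ∨ F)) ∧ ¬(¬(T ∧ T) ∧ ((x0 ∨ x0) ∨ (T ∧ x0)))
  [10] (¬x0 ∧ (¬(x0 ∨ x1) ∧ ¬F)) ∧ ¬(¬(T ∧ T) ∧ ((x0 ∨ x0) ∨ (T ∧ x0)))
  [11] (¬x0 ∧ ((¬x0 ∧ ¬x1) ∧ ¬F)) ∧ ¬(¬(T ∧ T) ∧ ((x0 ∨ x0) ∨ (T ∧ x0)))
  [12] (¬x0 ∧ ((¬x0 ∧ ¬x1) ∧ T)) ∧ ¬(¬(T ∧ T) ∧ ((x0 ∨ x0) ∨ (T ∧ x0)))
  [13] (¬x0 ∧ (¬x0 ∧ ¬x1)) ∧ ¬(¬(T ∧ T) ∧ ((x0 ∨ x0) ∨ (T ∧ x0)))
  [14] (¬x0 ∧ (¬x0 ∧ ¬x1)) ∧ (¬¬(T ∧ T) ∨ ¬((x0 ∨ x0) ∨ (T ∧ x0)))
  [15] (¬x0 ∧ (¬x0 ∧ ¬x1)) ∧ ((T ∧ T) ∨ ¬((x0 ∨ x0) ∨ (T ∧ x0)))
  [16] (¬x0 ∧ (¬x0 ∧ ¬x1)) ∧ (T ∨ ¬((x0 ∨ x0) ∨ (T ∧ x0)))
  [17] (¬x0 ∧ (¬x0 ∧ ¬x1)) ∧ T
  [18] ¬x0 ∧ (¬x0 ∧ ¬x1)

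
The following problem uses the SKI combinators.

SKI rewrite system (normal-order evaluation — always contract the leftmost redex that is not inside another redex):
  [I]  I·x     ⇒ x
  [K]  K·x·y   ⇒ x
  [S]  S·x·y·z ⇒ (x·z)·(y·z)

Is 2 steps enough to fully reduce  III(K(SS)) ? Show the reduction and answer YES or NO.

  start: III(K(SS))
  [1] II(K(SS))
  [2] I(K(SS))

Answer: NO — after 2 steps the term is I(K(SS)), not yet normal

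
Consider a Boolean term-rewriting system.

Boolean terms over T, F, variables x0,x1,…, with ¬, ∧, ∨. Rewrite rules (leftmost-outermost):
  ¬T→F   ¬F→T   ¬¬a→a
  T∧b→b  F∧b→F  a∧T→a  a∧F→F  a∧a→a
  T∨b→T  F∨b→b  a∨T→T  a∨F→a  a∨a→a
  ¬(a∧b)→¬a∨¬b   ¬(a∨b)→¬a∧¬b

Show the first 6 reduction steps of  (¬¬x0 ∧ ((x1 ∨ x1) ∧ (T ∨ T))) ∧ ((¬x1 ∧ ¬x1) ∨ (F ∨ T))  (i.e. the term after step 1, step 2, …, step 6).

Answer: after 6 steps: (x0 ∧ x1) ∧ (¬x1 ∨ T)

Reduction:
  start: (¬¬x0 ∧ ((x1 ∨ x1) ∧ (T ∨ T))) ∧ ((¬x1 ∧ ¬x1) ∨ (F ∨ T))
  step 1: (x0 ∧ ((x1 ∨ x1) ∧ (T ∨ T))) ∧ ((¬x1 ∧ ¬x1) ∨ (F ∨ T))
  step 2: (x0 ∧ (x1 ∧ (T ∨ T))) ∧ ((¬x1 ∧ ¬x1) ∨ (F ∨ T))
  step 3: (x0 ∧ (x1 ∧ T)) ∧ ((¬x1 ∧ ¬x1) ∨ (F ∨ T))
  step 4: (x0 ∧ x1) ∧ ((¬x1 ∧ ¬x1) ∨ (F ∨ T))
  step 5: (x0 ∧ x1) ∧ (¬x1 ∨ (F ∨ T))
  step 6: (x0 ∧ x1) ∧ (¬x1 ∨ T)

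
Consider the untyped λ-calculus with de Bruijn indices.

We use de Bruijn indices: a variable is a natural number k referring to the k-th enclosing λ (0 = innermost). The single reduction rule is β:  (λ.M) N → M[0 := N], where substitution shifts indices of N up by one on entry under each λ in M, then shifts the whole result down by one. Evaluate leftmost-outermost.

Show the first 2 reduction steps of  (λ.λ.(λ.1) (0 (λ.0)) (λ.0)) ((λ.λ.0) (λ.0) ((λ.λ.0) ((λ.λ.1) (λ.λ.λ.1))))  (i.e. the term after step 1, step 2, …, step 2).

Answer: after 2 steps: λ.0 (λ.0)

Reduction:
  start: (λ.λ.(λ.1) (0 (λ.0)) (λ.0)) ((λ.λ.0) (λ.0) ((λ.λ.0) ((λ.λ.1) (λ.λ.λ.1))))
  →1  λ.(λ.1) (0 (λ.0)) (λ.0)
  →2  λ.0 (λ.0)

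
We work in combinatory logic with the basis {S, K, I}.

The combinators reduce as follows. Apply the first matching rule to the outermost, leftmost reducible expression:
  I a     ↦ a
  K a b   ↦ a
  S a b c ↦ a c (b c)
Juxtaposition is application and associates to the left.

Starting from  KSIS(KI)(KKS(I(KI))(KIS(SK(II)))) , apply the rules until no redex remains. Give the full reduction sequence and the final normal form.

Answer: normal form = S(KI)I  (in 6 steps)

Reduction:
  start: KSIS(KI)(KKS(I(KI))(KIS(SK(II))))
  [1] SS(KI)(KKS(I(KI))(KIS(SK(II))))
  [2] S(KKS(I(KI))(KIS(SK(II))))(KI(KKS(I(KI))(KIS(SK(II)))))
  [3] S(K(I(KI))(KIS(SK(II))))(KI(KKS(I(KI))(KIS(SK(II)))))
  [4] S(I(KI))(KI(KKS(I(KI))(KIS(SK(II)))))
  [5] S(KI)(KI(KKS(I(KI))(KIS(SK(II)))))
  [6] S(KI)I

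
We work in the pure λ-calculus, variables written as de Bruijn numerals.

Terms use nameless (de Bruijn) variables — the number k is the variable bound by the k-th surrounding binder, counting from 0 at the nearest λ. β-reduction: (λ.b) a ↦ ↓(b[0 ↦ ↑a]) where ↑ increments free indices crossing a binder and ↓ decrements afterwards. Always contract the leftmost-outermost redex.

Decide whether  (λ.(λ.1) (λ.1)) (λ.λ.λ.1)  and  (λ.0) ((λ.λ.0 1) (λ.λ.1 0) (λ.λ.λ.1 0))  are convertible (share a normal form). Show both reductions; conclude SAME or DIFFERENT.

Answer: DIFFERENT — A ⇓ λ.λ.λ.1, B ⇓ λ.λ.1 0

Reduction:
Term A:
  start: (λ.(λ.1) (λ.1)) (λ.λ.λ.1)
  step 1: (λ.λ.λ.λ.1) (λ.λ.λ.λ.1)
  step 2: λ.λ.λ.1

Term B:
  start: (λ.0) ((λ.λ.0 1) (λ.λ.1 0) (λ.λ.λ.1 0))
  step 1: (λ.λ.0 1) (λ.λ.1 0) (λ.λ.λ.1 0)
  step 2: (λ.0 (λ.λ.1 0)) (λ.λ.λ.1 0)
  step 3: (λ.λ.λ.1 0) (λ.λ.1 0)
  step 4: λ.λ.1 0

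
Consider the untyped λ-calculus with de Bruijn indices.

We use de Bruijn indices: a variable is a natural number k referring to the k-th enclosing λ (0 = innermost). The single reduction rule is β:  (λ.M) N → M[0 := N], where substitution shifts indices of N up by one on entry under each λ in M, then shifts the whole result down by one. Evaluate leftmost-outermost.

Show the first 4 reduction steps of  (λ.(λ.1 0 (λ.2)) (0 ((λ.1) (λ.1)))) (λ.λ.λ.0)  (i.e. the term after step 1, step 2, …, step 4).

  start: (λ.(λ.1 0 (λ.2)) (0 ((λ.1) (λ.1)))) (λ.λ.λ.0)
  [1] (λ.(λ.λ.λ.0) 0 (λ.λ.λ.λ.0)) ((λ.λ.λ.0) ((λ.λ.λ.λ.0) (λ.λ.λ.λ.0)))
  [2] (λ.λ.λ.0) ((λ.λ.λ.0) ((λ.λ.λ.λ.0) (λ.λ.λ.λ.0))) (λ.λ.λ.λ.0)
  [3] (λ.λ.0) (λ.λ.λ.λ.0)
  [4] λ.0

Answer: after 4 steps: λ.0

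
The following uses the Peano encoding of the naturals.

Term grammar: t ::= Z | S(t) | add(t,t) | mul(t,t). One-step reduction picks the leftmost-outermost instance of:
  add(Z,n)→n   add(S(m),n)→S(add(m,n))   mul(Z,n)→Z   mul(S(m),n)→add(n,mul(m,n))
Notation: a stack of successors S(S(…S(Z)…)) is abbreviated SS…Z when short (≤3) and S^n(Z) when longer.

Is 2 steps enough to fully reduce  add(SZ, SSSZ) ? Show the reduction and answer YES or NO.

  start: add(SZ, SSSZ)
  step 1: S(add(Z, SSSZ))
  step 2: S^4(Z)

Answer: YES — reaches normal form S^4(Z) in 2 ≤ 2 steps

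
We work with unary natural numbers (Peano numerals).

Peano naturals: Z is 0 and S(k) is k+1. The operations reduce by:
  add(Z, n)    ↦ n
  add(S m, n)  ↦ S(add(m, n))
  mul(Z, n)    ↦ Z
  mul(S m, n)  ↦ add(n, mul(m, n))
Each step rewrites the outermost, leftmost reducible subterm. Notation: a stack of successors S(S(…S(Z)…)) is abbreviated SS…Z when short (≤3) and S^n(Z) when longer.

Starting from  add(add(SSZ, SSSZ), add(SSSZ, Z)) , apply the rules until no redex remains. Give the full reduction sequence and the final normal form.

  start: add(add(SSZ, SSSZ), add(SSSZ, Z))
  [1] add(S(add(SZ, SSSZ)), add(SSSZ, Z))
  [2] S(add(add(SZ, SSSZ), add(SSSZ, Z)))
  [3] S(add(S(add(Z, SSSZ)), add(SSSZ, Z)))
  [4] S(S(add(add(Z, SSSZ), add(SSSZ, Z))))
  [5] S(S(add(SSSZ, add(SSSZ, Z))))
  [6] S(S(S(add(SSZ, add(SSSZ, Z)))))
  [7] S(S(S(S(add(SZ, add(SSSZ, Z))))))
  [8] S(S(S(S(S(add(Z, add(SSSZ, Z)))))))
  [9] S(S(S(S(S(add(SSSZ, Z))))))
  [10] S(S(S(S(S(S(add(SSZ, Z)))))))
  [11] S(S(S(S(S(S(S(add(SZ, Z))))))))
  [12] S(S(S(S(S(S(S(S(add(Z, Z)))))))))
  [13] S^8(Z)

Answer: normal form = S^8(Z)  (in 13 steps)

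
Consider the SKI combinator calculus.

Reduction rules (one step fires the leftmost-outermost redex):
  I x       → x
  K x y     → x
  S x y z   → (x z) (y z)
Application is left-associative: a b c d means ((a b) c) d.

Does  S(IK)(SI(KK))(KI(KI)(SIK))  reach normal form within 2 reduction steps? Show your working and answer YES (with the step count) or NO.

Answer: NO — after 2 steps the term is K(KI(KI)(SIK))(SI(KK)(KI(KI)(SIK))), not yet normal

Working:
  start: S(IK)(SI(KK))(KI(KI)(SIK))
  step 1: IK(KI(KI)(SIK))(SI(KK)(KI(KI)(SIK)))
  step 2: K(KI(KI)(SIK))(SI(KK)(KI(KI)(SIK)))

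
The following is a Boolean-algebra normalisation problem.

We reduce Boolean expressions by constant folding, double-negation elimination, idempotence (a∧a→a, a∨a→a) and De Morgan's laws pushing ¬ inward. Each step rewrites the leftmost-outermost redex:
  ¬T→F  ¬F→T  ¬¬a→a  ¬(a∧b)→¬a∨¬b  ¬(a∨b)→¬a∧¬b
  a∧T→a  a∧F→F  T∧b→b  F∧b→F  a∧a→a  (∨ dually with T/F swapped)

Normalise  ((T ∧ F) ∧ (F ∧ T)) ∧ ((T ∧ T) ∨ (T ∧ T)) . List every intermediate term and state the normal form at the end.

  start: ((T ∧ F) ∧ (F ∧ T)) ∧ ((T ∧ T) ∨ (T ∧ T))
  step 1: (F ∧ (F ∧ T)) ∧ ((T ∧ T) ∨ (T ∧ T))
  step 2: F ∧ ((T ∧ T) ∨ (T ∧ T))
  step 3: F

Answer: normal form = F  (in 3 steps)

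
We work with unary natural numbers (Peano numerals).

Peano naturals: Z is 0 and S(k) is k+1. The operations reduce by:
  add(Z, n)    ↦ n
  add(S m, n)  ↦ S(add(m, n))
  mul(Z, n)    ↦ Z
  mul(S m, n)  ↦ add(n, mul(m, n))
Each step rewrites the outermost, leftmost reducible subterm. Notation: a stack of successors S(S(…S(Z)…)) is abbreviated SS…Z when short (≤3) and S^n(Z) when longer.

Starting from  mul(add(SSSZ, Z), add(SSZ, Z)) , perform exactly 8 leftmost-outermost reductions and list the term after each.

Answer: after 8 steps: S(S(mul(add(SSZ, Z), add(SSZ, Z))))

Derivation:
  start: mul(add(SSSZ, Z), add(SSZ, Z))
  →1  mul(S(add(SSZ, Z)), add(SSZ, Z))
  →2  add(add(SSZ, Z), mul(add(SSZ, Z), add(SSZ, Z)))
  →3  add(S(add(SZ, Z)), mul(add(SSZ, Z), add(SSZ, Z)))
  →4  S(add(add(SZ, Z), mul(add(SSZ, Z), add(SSZ, Z))))
  →5  S(add(S(add(Z, Z)), mul(add(SSZ, Z), add(SSZ, Z))))
  →6  S(S(add(add(Z, Z), mul(add(SSZ, Z), add(SSZ, Z)))))
  →7  S(S(add(Z, mul(add(SSZ, Z), add(SSZ, Z)))))
  →8  S(S(mul(add(SSZ, Z), add(SSZ, Z))))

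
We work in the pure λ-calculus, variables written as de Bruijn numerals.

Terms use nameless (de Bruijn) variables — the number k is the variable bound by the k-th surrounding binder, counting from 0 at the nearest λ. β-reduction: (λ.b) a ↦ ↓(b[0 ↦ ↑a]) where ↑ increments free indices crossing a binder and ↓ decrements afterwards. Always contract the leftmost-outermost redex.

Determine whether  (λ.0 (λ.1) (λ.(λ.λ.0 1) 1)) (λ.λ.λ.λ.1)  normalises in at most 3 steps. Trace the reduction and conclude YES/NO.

Answer: YES — reaches normal form λ.λ.1 in 3 ≤ 3 steps

Reduction:
  start: (λ.0 (λ.1) (λ.(λ.λ.0 1) 1)) (λ.λ.λ.λ.1)
  →1  (λ.λ.λ.λ.1) (λ.λ.λ.λ.λ.1) (λ.(λ.λ.0 1) (λ.λ.λ.λ.1))
  →2  (λ.λ.λ.1) (λ.(λ.λ.0 1) (λ.λ.λ.λ.1))
  →3  λ.λ.1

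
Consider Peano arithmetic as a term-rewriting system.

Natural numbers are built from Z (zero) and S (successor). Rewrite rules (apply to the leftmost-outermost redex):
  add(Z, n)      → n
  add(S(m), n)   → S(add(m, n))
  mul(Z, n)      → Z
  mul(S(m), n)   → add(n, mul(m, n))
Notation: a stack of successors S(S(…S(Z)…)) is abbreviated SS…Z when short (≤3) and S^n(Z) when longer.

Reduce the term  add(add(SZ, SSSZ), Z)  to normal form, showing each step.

  start: add(add(SZ, SSSZ), Z)
  →1  add(S(add(Z, SSSZ)), Z)
  →2  S(add(add(Z, SSSZ), Z))
  →3  S(add(SSSZ, Z))
  →4  S(S(add(SSZ, Z)))
  →5  S(S(S(add(SZ, Z))))
  →6  S(S(S(S(add(Z, Z)))))
  →7  S^4(Z)

Answer: normal form = S^4(Z)  (in 7 steps)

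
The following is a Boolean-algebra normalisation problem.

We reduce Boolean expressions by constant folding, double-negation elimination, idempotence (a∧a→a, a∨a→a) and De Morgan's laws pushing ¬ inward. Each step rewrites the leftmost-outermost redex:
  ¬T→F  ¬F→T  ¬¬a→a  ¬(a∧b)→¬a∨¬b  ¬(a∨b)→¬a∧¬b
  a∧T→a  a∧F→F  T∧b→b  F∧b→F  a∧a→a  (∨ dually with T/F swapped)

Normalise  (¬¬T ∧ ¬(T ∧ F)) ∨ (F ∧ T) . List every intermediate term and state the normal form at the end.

Answer: normal form = T  (in 7 steps)

Reduction:
  start: (¬¬T ∧ ¬(T ∧ F)) ∨ (F ∧ T)
  →1  (T ∧ ¬(T ∧ F)) ∨ (F ∧ T)
  →2  ¬(T ∧ F) ∨ (F ∧ T)
  →3  (¬T ∨ ¬F) ∨ (F ∧ T)
  →4  (F ∨ ¬F) ∨ (F ∧ T)
  →5  ¬F ∨ (F ∧ T)
  →6  T ∨ (F ∧ T)
  →7  T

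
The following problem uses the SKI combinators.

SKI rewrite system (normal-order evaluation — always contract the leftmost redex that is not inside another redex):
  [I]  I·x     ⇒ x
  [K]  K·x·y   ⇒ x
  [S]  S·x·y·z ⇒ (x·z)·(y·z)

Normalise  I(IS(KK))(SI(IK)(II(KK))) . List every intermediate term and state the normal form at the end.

Answer: normal form = S(KK)K  (in 7 steps)

Derivation:
  start: I(IS(KK))(SI(IK)(II(KK)))
  step 1: IS(KK)(SI(IK)(II(KK)))
  step 2: S(KK)(SI(IK)(II(KK)))
  step 3: S(KK)(I(II(KK))(IK(II(KK))))
  step 4: S(KK)(II(KK)(IK(II(KK))))
  step 5: S(KK)(I(KK)(IK(II(KK))))
  step 6: S(KK)(KK(IK(II(KK))))
  step 7: S(KK)K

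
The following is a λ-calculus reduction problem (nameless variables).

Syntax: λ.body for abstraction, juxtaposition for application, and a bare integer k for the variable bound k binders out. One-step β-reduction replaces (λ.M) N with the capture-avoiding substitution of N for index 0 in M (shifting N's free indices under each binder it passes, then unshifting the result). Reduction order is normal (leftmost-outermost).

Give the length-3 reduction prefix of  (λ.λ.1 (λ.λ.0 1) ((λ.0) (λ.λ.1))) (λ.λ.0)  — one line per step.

Answer: after 3 steps: λ.(λ.0) (λ.λ.1)

Working:
  start: (λ.λ.1 (λ.λ.0 1) ((λ.0) (λ.λ.1))) (λ.λ.0)
  →1  λ.(λ.λ.0) (λ.λ.0 1) ((λ.0) (λ.λ.1))
  →2  λ.(λ.0) ((λ.0) (λ.λ.1))
  →3  λ.(λ.0) (λ.λ.1)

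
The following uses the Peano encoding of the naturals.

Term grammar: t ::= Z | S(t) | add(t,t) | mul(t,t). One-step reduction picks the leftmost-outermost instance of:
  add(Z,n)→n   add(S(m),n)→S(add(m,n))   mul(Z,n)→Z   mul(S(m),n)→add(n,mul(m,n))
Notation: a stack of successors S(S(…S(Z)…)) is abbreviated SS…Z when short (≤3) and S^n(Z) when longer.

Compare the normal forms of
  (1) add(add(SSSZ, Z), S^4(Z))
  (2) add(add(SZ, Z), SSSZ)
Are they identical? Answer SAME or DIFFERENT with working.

Term A:
  start: add(add(SSSZ, Z), S^4(Z))
  step 1: add(S(add(SSZ, Z)), S^4(Z))
  step 2: S(add(add(SSZ, Z), S^4(Z)))
  step 3: S(add(S(add(SZ, Z)), S^4(Z)))
  step 4: S(S(add(add(SZ, Z), S^4(Z))))
  step 5: S(S(add(S(add(Z, Z)), S^4(Z))))
  step 6: S(S(S(add(add(Z, Z), S^4(Z)))))
  step 7: S(S(S(add(Z, S^4(Z)))))
  step 8: S^7(Z)

Term B:
  start: add(add(SZ, Z), SSSZ)
  step 1: add(S(add(Z, Z)), SSSZ)
  step 2: S(add(add(Z, Z), SSSZ))
  step 3: S(add(Z, SSSZ))
  step 4: S^4(Z)

Answer: DIFFERENT — A ⇓ S^7(Z), B ⇓ S^4(Z)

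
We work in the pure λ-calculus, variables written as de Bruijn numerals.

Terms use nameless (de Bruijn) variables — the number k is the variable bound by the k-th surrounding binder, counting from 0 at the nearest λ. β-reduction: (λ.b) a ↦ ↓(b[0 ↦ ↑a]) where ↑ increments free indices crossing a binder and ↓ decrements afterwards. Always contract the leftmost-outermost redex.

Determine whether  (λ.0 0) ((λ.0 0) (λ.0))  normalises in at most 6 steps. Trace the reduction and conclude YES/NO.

Answer: YES — reaches normal form λ.0 in 6 ≤ 6 steps

Reduction:
  start: (λ.0 0) ((λ.0 0) (λ.0))
  step 1: (λ.0 0) (λ.0) ((λ.0 0) (λ.0))
  step 2: (λ.0) (λ.0) ((λ.0 0) (λ.0))
  step 3: (λ.0) ((λ.0 0) (λ.0))
  step 4: (λ.0 0) (λ.0)
  step 5: (λ.0) (λ.0)
  step 6: λ.0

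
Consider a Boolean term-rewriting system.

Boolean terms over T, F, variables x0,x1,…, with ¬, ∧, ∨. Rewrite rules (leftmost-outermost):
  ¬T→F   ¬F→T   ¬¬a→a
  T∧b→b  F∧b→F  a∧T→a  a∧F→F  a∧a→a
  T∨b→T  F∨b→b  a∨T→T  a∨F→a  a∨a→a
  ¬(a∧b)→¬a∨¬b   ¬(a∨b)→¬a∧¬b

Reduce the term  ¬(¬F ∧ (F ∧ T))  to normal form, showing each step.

Answer: normal form = T  (in 6 steps)

Working:
  start: ¬(¬F ∧ (F ∧ T))
  step 1: ¬¬F ∨ ¬(F ∧ T)
  step 2: F ∨ ¬(F ∧ T)
  step 3: ¬(F ∧ T)
  step 4: ¬F ∨ ¬T
  step 5: T ∨ ¬T
  step 6: T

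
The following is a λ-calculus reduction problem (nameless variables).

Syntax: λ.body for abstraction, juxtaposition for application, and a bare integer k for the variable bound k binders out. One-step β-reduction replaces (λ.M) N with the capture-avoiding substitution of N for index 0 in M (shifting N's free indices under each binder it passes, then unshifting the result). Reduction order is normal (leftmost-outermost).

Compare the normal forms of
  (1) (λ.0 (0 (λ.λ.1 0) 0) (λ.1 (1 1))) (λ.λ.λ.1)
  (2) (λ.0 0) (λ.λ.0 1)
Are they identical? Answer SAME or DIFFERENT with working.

Term A:
  start: (λ.0 (0 (λ.λ.1 0) 0) (λ.1 (1 1))) (λ.λ.λ.1)
  step 1: (λ.λ.λ.1) ((λ.λ.λ.1) (λ.λ.1 0) (λ.λ.λ.1)) (λ.(λ.λ.λ.1) ((λ.λ.λ.1) (λ.λ.λ.1)))
  step 2: (λ.λ.1) (λ.(λ.λ.λ.1) ((λ.λ.λ.1) (λ.λ.λ.1)))
  step 3: λ.λ.(λ.λ.λ.1) ((λ.λ.λ.1) (λ.λ.λ.1))
  step 4: λ.λ.λ.λ.1

Term B:
  start: (λ.0 0) (λ.λ.0 1)
  step 1: (λ.λ.0 1) (λ.λ.0 1)
  step 2: λ.0 (λ.λ.0 1)

Answer: DIFFERENT — A ⇓ λ.λ.λ.λ.1, B ⇓ λ.0 (λ.λ.0 1)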